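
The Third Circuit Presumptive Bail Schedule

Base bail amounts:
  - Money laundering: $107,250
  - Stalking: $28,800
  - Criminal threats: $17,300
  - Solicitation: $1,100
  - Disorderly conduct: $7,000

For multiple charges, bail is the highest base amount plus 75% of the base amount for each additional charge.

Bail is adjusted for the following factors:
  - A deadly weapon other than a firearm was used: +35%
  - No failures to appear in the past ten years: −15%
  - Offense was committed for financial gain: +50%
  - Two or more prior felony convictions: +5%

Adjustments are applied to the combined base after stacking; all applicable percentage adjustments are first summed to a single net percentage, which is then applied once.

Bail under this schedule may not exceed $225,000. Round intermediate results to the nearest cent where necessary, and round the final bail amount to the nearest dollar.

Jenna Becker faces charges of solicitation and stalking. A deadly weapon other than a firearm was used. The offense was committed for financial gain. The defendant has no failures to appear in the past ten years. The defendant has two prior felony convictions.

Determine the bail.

Base amounts from the schedule: solicitation $1,100; stalking $28,800.
Stacking rule: highest base plus 75% of each additional charge. Highest is stalking at $28,800. Additional: $1,100 × 75% = $825. Combined base = $28,800 + $825 = $29,625.
Net percentage adjustment: +35% −15% +50% +5% = +75%. $29,625 × 1.75 = $51,843.75.
$51,843.75 is within the $225,000 maximum.
Rounded to the nearest dollar: $51,844.

$51,844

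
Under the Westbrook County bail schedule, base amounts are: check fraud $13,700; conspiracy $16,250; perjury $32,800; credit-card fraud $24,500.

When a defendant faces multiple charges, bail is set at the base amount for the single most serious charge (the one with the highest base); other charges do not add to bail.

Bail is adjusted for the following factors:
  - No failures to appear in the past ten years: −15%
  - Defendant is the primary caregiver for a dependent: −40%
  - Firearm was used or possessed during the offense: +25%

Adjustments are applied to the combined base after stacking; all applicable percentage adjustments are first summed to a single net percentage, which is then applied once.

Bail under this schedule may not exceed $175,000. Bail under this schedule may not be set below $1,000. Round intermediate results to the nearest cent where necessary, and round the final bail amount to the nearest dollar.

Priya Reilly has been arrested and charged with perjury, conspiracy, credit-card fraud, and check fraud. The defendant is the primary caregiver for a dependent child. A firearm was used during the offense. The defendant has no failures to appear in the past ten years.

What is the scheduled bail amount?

Base amounts from the schedule: perjury $32,800; conspiracy $16,250; credit-card fraud $24,500; check fraud $13,700.
Stacking rule: use the highest base only. Highest is perjury at $32,800. Combined base = $32,800.
Net percentage adjustment: −15% −40% +25% = −30%. $32,800 × 0.7 = $22,960.
$22,960 is within the $175,000 maximum.
$22,960 is at or above the $1,000 minimum.

$22,960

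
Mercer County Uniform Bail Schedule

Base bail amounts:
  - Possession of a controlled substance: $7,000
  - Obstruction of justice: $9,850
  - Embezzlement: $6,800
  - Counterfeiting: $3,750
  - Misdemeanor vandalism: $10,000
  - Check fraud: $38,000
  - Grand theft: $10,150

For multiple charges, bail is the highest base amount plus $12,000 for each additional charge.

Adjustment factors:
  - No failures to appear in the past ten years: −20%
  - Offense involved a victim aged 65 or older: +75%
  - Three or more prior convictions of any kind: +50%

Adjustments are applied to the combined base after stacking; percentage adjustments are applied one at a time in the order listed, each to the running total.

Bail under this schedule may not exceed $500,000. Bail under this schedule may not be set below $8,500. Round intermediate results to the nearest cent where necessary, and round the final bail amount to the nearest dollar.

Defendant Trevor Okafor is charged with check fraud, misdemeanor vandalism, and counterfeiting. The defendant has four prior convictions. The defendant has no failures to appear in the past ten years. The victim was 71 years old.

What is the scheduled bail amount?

$130,200

Base amounts from the schedule: check fraud $38,000; misdemeanor vandalism $10,000; counterfeiting $3,750.
Stacking rule: highest base plus $12,000 per additional charge. Highest is check fraud at $38,000; 2 additional charges → +$24,000. Combined base = $62,000.
No failures to appear in the past ten years (−20%): $62,000 × 0.8 = $49,600.
Offense involved a victim aged 65 or older (+75%): $49,600 × 1.75 = $86,800.
Three or more prior convictions of any kind (+50%): $86,800 × 1.5 = $130,200.
$130,200 is within the $500,000 maximum.
$130,200 is at or above the $8,500 minimum.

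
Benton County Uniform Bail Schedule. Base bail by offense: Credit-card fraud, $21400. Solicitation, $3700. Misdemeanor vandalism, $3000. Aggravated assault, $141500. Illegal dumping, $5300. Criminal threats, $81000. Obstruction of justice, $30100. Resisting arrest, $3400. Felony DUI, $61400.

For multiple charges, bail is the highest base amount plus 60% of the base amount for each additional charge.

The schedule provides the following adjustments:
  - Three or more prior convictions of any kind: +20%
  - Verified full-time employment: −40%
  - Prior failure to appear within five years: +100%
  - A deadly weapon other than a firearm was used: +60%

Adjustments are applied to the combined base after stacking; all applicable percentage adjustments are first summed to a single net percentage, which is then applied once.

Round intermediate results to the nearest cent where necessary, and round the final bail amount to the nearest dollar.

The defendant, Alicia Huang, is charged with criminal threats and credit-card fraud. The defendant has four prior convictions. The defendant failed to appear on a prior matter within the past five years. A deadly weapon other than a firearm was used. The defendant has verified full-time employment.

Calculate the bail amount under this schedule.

$225216

Base amounts from the schedule: criminal threats $81000; credit-card fraud $21400.
Stacking rule: highest base plus 60% of each additional charge. Highest is criminal threats at $81000. Additional: $21400 × 60% = $12840. Combined base = $81000 + $12840 = $93840.
Net percentage adjustment: +20% −40% +100% +60% = +140%. $93840 × 2.4 = $225216.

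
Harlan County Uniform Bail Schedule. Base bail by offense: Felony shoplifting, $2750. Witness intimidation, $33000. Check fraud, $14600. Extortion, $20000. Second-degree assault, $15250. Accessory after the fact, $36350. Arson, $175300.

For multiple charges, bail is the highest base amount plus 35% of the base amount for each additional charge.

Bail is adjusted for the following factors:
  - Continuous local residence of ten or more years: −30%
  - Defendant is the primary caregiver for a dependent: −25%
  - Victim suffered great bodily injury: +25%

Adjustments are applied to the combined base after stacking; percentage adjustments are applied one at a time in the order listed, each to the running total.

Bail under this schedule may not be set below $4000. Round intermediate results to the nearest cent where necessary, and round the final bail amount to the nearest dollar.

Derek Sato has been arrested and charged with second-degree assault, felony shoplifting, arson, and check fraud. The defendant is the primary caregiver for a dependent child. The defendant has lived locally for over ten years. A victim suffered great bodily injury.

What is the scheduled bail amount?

$122528

Base amounts from the schedule: second-degree assault $15250; felony shoplifting $2750; arson $175300; check fraud $14600.
Stacking rule: highest base plus 35% of each additional charge. Highest is arson at $175300. Additional: $15250 × 35% = $5337.50; $2750 × 35% = $962.50; $14600 × 35% = $5110. Combined base = $175300 + $11410 = $186710.
Continuous local residence of ten or more years (−30%): $186710 × 0.7 = $130697.
Defendant is the primary caregiver for a dependent (−25%): $130697 × 0.75 = $98022.75.
Victim suffered great bodily injury (+25%): $98022.75 × 1.25 = $122528.44.
$122528.44 is at or above the $4000 minimum.
Rounded to the nearest dollar: $122528.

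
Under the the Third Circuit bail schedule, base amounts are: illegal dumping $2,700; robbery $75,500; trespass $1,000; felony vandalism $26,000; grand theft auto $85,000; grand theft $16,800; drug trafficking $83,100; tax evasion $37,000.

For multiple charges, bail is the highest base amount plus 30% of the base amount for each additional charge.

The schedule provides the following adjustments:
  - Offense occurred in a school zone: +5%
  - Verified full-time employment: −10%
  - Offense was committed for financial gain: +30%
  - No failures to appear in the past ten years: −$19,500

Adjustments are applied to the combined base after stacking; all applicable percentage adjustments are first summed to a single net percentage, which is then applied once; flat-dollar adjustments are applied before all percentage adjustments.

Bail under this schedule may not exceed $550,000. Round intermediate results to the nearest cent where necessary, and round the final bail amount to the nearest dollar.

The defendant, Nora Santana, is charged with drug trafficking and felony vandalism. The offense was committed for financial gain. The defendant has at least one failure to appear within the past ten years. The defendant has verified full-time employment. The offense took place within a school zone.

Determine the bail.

Base amounts from the schedule: drug trafficking $83,100; felony vandalism $26,000.
Stacking rule: highest base plus 30% of each additional charge. Highest is drug trafficking at $83,100. Additional: $26,000 × 30% = $7,800. Combined base = $83,100 + $7,800 = $90,900.
Net percentage adjustment: +5% −10% +30% = +25%. $90,900 × 1.25 = $113,625.
$113,625 is within the $550,000 maximum.

$113,625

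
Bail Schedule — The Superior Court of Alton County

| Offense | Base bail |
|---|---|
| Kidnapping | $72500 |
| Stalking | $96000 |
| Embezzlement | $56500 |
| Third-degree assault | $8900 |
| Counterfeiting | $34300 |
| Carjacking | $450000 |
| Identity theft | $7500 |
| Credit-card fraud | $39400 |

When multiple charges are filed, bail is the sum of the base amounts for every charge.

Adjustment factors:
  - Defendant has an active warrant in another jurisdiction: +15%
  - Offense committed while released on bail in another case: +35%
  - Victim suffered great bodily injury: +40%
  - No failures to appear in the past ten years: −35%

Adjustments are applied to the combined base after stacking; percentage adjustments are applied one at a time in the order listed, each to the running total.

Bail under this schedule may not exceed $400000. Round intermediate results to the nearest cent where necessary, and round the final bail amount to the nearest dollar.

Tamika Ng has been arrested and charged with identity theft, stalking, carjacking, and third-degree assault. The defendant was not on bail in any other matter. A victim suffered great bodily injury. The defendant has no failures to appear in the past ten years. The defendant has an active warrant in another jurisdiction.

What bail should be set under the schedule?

Base amounts from the schedule: identity theft $7500; stalking $96000; carjacking $450000; third-degree assault $8900.
Stacking rule: sum of all bases. $7500 + $96000 + $450000 + $8900 = $562400.
Defendant has an active warrant in another jurisdiction (+15%): $562400 × 1.15 = $646760.
Victim suffered great bodily injury (+40%): $646760 × 1.4 = $905464.
No failures to appear in the past ten years (−35%): $905464 × 0.65 = $588551.60.
Result $588551.60 exceeds the maximum of $400000; bail is capped at $400000.

$400000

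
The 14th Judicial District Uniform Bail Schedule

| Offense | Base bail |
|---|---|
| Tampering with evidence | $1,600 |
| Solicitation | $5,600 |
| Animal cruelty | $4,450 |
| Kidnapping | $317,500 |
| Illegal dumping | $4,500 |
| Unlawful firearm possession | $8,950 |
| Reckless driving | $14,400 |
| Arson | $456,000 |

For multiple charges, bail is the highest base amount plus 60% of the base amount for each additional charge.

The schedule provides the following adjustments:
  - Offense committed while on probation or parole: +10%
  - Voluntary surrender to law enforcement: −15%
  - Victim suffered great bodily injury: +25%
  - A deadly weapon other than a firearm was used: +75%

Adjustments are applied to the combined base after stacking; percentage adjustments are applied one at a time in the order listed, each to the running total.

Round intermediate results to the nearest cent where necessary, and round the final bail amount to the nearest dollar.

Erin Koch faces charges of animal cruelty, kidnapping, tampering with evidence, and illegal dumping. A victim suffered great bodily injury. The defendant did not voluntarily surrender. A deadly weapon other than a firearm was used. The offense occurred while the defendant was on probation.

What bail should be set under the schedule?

$779,216

Base amounts from the schedule: animal cruelty $4,450; kidnapping $317,500; tampering with evidence $1,600; illegal dumping $4,500.
Stacking rule: highest base plus 60% of each additional charge. Highest is kidnapping at $317,500. Additional: $4,450 × 60% = $2,670; $1,600 × 60% = $960; $4,500 × 60% = $2,700. Combined base = $317,500 + $6,330 = $323,830.
Offense committed while on probation or parole (+10%): $323,830 × 1.1 = $356,213.
Victim suffered great bodily injury (+25%): $356,213 × 1.25 = $445,266.25.
A deadly weapon other than a firearm was used (+75%): $445,266.25 × 1.75 = $779,215.94.
Rounded to the nearest dollar: $779,216.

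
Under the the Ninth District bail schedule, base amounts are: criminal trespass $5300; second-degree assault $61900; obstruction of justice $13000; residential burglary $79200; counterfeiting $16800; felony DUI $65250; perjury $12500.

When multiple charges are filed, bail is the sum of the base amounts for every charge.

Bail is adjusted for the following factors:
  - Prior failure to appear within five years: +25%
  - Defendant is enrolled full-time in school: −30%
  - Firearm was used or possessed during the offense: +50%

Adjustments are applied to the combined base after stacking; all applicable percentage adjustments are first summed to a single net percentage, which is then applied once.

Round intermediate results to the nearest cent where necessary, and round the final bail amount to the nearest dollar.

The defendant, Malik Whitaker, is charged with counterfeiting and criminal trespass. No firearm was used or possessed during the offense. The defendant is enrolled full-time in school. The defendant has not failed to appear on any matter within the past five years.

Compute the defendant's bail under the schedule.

$15470

Base amounts from the schedule: counterfeiting $16800; criminal trespass $5300.
Stacking rule: sum of all bases. $16800 + $5300 = $22100.
Defendant is enrolled full-time in school (−30%): $22100 × 0.7 = $15470.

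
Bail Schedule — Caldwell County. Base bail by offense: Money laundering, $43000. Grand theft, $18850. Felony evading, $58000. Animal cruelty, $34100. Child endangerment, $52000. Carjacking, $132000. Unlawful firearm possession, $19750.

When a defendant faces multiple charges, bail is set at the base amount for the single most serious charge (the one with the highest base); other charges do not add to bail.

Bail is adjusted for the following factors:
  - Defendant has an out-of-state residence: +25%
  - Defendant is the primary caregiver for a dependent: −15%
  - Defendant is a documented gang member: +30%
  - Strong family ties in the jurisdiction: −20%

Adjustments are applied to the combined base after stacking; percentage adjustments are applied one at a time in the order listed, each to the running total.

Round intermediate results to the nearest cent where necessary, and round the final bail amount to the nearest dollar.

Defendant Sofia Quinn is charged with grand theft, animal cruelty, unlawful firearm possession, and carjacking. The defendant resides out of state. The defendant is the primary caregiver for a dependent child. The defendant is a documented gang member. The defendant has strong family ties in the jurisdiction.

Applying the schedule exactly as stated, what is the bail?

$145860

Base amounts from the schedule: grand theft $18850; animal cruelty $34100; unlawful firearm possession $19750; carjacking $132000.
Stacking rule: use the highest base only. Highest is carjacking at $132000. Combined base = $132000.
Defendant has an out-of-state residence (+25%): $132000 × 1.25 = $165000.
Defendant is the primary caregiver for a dependent (−15%): $165000 × 0.85 = $140250.
Defendant is a documented gang member (+30%): $140250 × 1.3 = $182325.
Strong family ties in the jurisdiction (−20%): $182325 × 0.8 = $145860.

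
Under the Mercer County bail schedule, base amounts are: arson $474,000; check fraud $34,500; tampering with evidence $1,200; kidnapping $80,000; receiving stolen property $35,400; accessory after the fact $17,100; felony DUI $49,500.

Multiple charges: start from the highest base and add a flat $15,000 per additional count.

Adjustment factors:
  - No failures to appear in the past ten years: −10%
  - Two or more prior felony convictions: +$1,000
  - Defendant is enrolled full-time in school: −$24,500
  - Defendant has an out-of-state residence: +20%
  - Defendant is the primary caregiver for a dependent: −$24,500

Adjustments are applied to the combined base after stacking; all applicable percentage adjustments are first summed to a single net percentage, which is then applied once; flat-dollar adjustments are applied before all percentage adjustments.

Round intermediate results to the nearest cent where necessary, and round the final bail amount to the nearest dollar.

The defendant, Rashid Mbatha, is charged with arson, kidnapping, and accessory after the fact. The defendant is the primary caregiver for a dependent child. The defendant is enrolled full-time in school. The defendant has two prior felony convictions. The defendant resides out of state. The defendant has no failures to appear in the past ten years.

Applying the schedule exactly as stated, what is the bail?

$501,600

Base amounts from the schedule: arson $474,000; kidnapping $80,000; accessory after the fact $17,100.
Stacking rule: highest base plus $15,000 per additional charge. Highest is arson at $474,000; 2 additional charges → +$30,000. Combined base = $504,000.
Two or more prior felony convictions (+$1,000 flat): $504,000 + $1,000 = $505,000.
Defendant is enrolled full-time in school (−$24,500 flat): $505,000 − $24,500 = $480,500.
Defendant is the primary caregiver for a dependent (−$24,500 flat): $480,500 − $24,500 = $456,000.
Net percentage adjustment: −10% +20% = +10%. $456,000 × 1.1 = $501,600.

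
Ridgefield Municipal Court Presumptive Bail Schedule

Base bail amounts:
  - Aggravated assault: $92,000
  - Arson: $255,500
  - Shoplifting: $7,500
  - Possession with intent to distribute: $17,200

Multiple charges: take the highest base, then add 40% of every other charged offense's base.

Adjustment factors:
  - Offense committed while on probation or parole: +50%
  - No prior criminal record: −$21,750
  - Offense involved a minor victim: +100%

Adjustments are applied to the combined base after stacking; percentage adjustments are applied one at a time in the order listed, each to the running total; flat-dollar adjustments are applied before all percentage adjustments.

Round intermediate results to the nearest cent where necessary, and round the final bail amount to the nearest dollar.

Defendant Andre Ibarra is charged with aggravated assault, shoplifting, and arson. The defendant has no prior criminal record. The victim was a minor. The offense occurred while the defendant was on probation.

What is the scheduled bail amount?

Base amounts from the schedule: aggravated assault $92,000; shoplifting $7,500; arson $255,500.
Stacking rule: highest base plus 40% of each additional charge. Highest is arson at $255,500. Additional: $92,000 × 40% = $36,800; $7,500 × 40% = $3,000. Combined base = $255,500 + $39,800 = $295,300.
No prior criminal record (−$21,750 flat): $295,300 − $21,750 = $273,550.
Offense committed while on probation or parole (+50%): $273,550 × 1.5 = $410,325.
Offense involved a minor victim (+100%): $410,325 × 2 = $820,650.

$820,650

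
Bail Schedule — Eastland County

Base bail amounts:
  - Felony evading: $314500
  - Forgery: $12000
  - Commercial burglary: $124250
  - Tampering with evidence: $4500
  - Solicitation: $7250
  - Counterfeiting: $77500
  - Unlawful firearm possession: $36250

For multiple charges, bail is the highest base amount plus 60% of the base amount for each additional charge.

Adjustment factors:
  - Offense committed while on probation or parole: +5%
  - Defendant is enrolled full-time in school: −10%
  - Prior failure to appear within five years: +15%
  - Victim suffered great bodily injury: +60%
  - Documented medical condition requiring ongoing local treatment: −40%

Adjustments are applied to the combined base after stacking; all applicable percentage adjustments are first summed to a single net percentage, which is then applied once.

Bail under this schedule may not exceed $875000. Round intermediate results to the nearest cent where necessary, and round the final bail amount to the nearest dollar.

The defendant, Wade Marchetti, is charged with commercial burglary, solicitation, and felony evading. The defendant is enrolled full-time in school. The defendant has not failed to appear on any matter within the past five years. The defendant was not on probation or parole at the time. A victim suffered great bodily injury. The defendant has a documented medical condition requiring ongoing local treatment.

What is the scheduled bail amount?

Base amounts from the schedule: commercial burglary $124250; solicitation $7250; felony evading $314500.
Stacking rule: highest base plus 60% of each additional charge. Highest is felony evading at $314500. Additional: $124250 × 60% = $74550; $7250 × 60% = $4350. Combined base = $314500 + $78900 = $393400.
Net percentage adjustment: −10% +60% −40% = +10%. $393400 × 1.1 = $432740.
$432740 is within the $875000 maximum.

$432740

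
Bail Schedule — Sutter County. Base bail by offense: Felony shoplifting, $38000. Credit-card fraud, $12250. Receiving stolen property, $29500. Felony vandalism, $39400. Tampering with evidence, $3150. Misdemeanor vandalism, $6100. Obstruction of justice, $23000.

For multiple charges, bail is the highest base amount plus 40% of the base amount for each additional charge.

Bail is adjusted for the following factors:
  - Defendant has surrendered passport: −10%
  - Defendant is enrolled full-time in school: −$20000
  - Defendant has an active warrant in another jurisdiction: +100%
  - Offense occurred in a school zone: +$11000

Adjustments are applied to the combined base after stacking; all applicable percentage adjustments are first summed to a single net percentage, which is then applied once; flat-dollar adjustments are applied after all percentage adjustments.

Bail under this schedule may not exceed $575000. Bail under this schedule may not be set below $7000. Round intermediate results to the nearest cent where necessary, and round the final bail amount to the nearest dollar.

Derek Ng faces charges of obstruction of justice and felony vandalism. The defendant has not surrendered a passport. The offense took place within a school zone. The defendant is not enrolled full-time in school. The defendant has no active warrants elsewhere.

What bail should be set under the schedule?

$59600

Base amounts from the schedule: obstruction of justice $23000; felony vandalism $39400.
Stacking rule: highest base plus 40% of each additional charge. Highest is felony vandalism at $39400. Additional: $23000 × 40% = $9200. Combined base = $39400 + $9200 = $48600.
Offense occurred in a school zone (+$11000 flat): $48600 + $11000 = $59600.
$59600 is within the $575000 maximum.
$59600 is at or above the $7000 minimum.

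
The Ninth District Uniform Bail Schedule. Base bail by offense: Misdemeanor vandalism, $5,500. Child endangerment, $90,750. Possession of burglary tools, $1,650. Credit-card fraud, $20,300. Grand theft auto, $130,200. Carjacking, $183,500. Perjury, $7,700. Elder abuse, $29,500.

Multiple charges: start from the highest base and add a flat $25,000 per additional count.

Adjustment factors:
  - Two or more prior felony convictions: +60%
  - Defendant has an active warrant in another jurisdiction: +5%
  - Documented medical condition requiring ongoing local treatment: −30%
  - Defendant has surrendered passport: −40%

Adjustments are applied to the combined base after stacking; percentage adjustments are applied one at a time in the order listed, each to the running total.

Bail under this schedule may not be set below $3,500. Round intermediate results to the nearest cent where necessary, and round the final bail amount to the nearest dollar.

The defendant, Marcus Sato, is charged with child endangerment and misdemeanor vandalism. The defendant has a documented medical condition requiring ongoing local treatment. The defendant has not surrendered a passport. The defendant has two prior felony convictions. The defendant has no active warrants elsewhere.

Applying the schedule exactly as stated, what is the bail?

$129,640

Base amounts from the schedule: child endangerment $90,750; misdemeanor vandalism $5,500.
Stacking rule: highest base plus $25,000 per additional charge. Highest is child endangerment at $90,750; 1 additional charge → +$25,000. Combined base = $115,750.
Two or more prior felony convictions (+60%): $115,750 × 1.6 = $185,200.
Documented medical condition requiring ongoing local treatment (−30%): $185,200 × 0.7 = $129,640.
$129,640 is at or above the $3,500 minimum.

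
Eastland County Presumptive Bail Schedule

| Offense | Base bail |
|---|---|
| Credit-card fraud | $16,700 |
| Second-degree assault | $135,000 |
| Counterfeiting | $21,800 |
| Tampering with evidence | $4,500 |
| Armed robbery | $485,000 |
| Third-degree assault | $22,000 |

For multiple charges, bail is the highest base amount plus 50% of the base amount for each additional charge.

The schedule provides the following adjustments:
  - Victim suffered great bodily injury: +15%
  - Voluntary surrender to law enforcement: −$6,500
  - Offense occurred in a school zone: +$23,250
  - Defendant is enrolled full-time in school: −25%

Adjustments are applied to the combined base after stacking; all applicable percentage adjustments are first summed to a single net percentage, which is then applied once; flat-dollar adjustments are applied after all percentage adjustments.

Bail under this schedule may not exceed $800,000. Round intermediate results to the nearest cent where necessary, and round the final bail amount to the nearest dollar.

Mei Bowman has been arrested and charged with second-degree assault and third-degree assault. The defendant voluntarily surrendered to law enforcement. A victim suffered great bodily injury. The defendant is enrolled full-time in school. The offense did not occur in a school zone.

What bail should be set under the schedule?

$124,900

Base amounts from the schedule: second-degree assault $135,000; third-degree assault $22,000.
Stacking rule: highest base plus 50% of each additional charge. Highest is second-degree assault at $135,000. Additional: $22,000 × 50% = $11,000. Combined base = $135,000 + $11,000 = $146,000.
Net percentage adjustment: +15% −25% = −10%. $146,000 × 0.9 = $131,400.
Voluntary surrender to law enforcement (−$6,500 flat): $131,400 − $6,500 = $124,900.
$124,900 is within the $800,000 maximum.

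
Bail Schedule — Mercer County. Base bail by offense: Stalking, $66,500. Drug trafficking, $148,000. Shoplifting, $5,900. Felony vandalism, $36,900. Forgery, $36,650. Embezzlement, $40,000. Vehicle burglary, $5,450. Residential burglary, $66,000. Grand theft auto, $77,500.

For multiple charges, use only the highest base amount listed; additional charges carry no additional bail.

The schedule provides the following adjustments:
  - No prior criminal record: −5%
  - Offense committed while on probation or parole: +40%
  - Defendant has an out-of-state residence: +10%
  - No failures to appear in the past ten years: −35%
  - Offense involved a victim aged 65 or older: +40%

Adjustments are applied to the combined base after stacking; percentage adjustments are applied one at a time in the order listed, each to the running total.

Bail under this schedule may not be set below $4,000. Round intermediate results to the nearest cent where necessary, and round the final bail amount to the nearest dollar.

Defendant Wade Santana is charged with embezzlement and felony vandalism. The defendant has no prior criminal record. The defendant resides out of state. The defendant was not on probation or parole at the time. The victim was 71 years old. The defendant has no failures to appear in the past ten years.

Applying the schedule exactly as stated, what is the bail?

Base amounts from the schedule: embezzlement $40,000; felony vandalism $36,900.
Stacking rule: use the highest base only. Highest is embezzlement at $40,000. Combined base = $40,000.
No prior criminal record (−5%): $40,000 × 0.95 = $38,000.
Defendant has an out-of-state residence (+10%): $38,000 × 1.1 = $41,800.
No failures to appear in the past ten years (−35%): $41,800 × 0.65 = $27,170.
Offense involved a victim aged 65 or older (+40%): $27,170 × 1.4 = $38,038.
$38,038 is at or above the $4,000 minimum.

$38,038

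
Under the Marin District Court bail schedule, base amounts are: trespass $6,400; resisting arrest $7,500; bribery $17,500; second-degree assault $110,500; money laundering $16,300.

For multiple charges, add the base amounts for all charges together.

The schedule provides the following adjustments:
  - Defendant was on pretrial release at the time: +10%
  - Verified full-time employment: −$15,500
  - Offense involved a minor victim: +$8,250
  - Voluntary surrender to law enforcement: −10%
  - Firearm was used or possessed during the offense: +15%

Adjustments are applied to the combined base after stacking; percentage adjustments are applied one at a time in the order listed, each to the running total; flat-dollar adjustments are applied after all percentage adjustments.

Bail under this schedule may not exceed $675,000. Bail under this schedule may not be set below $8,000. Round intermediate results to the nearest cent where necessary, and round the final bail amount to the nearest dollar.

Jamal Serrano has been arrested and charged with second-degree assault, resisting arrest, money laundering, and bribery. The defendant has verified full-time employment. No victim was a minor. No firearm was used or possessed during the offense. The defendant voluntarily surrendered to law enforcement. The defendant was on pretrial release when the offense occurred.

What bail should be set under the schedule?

$134,782

Base amounts from the schedule: second-degree assault $110,500; resisting arrest $7,500; money laundering $16,300; bribery $17,500.
Stacking rule: sum of all bases. $110,500 + $7,500 + $16,300 + $17,500 = $151,800.
Defendant was on pretrial release at the time (+10%): $151,800 × 1.1 = $166,980.
Voluntary surrender to law enforcement (−10%): $166,980 × 0.9 = $150,282.
Verified full-time employment (−$15,500 flat): $150,282 − $15,500 = $134,782.
$134,782 is within the $675,000 maximum.
$134,782 is at or above the $8,000 minimum.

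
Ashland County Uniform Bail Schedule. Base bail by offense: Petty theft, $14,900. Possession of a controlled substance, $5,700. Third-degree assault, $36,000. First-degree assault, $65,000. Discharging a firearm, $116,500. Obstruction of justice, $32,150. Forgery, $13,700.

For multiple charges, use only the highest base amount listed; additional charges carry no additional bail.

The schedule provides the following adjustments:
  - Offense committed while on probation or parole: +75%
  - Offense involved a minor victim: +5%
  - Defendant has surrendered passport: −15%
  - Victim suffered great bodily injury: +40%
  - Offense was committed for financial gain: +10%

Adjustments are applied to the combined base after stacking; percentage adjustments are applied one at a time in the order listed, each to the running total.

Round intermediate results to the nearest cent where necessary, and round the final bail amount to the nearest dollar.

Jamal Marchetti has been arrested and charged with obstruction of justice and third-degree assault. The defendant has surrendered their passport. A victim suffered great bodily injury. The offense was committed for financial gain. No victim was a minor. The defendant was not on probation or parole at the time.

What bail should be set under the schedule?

Base amounts from the schedule: obstruction of justice $32,150; third-degree assault $36,000.
Stacking rule: use the highest base only. Highest is third-degree assault at $36,000. Combined base = $36,000.
Defendant has surrendered passport (−15%): $36,000 × 0.85 = $30,600.
Victim suffered great bodily injury (+40%): $30,600 × 1.4 = $42,840.
Offense was committed for financial gain (+10%): $42,840 × 1.1 = $47,124.

$47,124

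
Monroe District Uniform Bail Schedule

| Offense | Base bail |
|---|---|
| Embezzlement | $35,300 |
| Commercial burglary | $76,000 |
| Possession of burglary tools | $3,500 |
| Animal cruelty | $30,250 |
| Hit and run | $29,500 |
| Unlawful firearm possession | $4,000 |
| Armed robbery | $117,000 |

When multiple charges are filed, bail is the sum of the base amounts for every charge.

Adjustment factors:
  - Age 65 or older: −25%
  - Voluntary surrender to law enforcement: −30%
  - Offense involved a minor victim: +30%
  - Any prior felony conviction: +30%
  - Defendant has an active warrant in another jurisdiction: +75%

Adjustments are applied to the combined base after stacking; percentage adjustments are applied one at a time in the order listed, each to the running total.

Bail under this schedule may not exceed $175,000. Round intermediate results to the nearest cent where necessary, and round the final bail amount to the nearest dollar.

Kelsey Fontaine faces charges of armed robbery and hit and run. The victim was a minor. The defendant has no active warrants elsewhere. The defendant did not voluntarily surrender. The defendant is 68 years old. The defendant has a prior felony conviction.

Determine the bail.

Base amounts from the schedule: armed robbery $117,000; hit and run $29,500.
Stacking rule: sum of all bases. $117,000 + $29,500 = $146,500.
Age 65 or older (−25%): $146,500 × 0.75 = $109,875.
Offense involved a minor victim (+30%): $109,875 × 1.3 = $142,837.50.
Any prior felony conviction (+30%): $142,837.50 × 1.3 = $185,688.75.
Result $185,688.75 exceeds the maximum of $175,000; bail is capped at $175,000.

$175,000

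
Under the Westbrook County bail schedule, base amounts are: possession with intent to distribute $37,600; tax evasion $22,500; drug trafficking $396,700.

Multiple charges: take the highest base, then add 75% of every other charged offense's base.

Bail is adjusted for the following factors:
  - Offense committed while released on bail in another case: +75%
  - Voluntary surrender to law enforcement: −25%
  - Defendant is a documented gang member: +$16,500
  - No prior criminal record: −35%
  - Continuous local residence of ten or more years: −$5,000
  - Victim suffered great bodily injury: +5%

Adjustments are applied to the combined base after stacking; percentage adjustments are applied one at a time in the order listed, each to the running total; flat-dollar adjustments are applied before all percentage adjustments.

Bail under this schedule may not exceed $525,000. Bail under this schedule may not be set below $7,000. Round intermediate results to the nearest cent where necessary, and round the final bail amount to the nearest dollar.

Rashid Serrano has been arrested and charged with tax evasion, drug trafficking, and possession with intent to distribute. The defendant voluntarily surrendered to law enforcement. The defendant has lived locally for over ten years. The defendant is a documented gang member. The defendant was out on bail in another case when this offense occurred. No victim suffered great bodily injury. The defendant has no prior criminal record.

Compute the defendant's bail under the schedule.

Base amounts from the schedule: tax evasion $22,500; drug trafficking $396,700; possession with intent to distribute $37,600.
Stacking rule: highest base plus 75% of each additional charge. Highest is drug trafficking at $396,700. Additional: $22,500 × 75% = $16,875; $37,600 × 75% = $28,200. Combined base = $396,700 + $45,075 = $441,775.
Defendant is a documented gang member (+$16,500 flat): $441,775 + $16,500 = $458,275.
Continuous local residence of ten or more years (−$5,000 flat): $458,275 − $5,000 = $453,275.
Offense committed while released on bail in another case (+75%): $453,275 × 1.75 = $793,231.25.
Voluntary surrender to law enforcement (−25%): $793,231.25 × 0.75 = $594,923.44.
No prior criminal record (−35%): $594,923.44 × 0.65 = $386,700.24.
$386,700.24 is within the $525,000 maximum.
$386,700.24 is at or above the $7,000 minimum.
Rounded to the nearest dollar: $386,700.

$386,700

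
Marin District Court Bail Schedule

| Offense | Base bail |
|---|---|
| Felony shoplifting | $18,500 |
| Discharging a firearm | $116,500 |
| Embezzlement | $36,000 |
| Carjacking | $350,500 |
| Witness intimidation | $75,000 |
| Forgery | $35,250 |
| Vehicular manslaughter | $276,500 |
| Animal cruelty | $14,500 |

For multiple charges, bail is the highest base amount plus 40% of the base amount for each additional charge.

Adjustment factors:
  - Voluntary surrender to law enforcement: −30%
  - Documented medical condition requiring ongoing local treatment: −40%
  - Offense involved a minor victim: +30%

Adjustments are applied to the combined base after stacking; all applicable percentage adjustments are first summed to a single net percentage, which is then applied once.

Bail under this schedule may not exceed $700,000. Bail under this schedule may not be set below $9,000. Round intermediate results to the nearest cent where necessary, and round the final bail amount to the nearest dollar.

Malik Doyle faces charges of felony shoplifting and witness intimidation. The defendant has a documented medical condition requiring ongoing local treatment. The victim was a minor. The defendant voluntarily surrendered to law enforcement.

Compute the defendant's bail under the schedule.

$49,440

Base amounts from the schedule: felony shoplifting $18,500; witness intimidation $75,000.
Stacking rule: highest base plus 40% of each additional charge. Highest is witness intimidation at $75,000. Additional: $18,500 × 40% = $7,400. Combined base = $75,000 + $7,400 = $82,400.
Net percentage adjustment: −30% −40% +30% = −40%. $82,400 × 0.6 = $49,440.
$49,440 is within the $700,000 maximum.
$49,440 is at or above the $9,000 minimum.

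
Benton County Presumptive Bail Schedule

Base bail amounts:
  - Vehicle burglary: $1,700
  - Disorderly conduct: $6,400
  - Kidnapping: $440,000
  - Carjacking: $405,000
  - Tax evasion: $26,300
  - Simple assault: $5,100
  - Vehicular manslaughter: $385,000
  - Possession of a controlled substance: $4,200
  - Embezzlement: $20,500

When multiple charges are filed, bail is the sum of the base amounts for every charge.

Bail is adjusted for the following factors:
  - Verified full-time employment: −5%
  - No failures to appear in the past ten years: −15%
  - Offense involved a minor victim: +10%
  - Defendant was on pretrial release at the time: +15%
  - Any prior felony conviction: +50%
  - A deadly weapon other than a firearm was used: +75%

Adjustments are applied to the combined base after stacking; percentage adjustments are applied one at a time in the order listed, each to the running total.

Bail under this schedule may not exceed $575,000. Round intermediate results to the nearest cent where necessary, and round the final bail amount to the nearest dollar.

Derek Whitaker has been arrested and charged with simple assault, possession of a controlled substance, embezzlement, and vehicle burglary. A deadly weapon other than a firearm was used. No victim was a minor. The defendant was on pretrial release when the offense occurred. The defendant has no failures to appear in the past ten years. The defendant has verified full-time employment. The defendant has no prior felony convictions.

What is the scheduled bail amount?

$51,190

Base amounts from the schedule: simple assault $5,100; possession of a controlled substance $4,200; embezzlement $20,500; vehicle burglary $1,700.
Stacking rule: sum of all bases. $5,100 + $4,200 + $20,500 + $1,700 = $31,500.
Verified full-time employment (−5%): $31,500 × 0.95 = $29,925.
No failures to appear in the past ten years (−15%): $29,925 × 0.85 = $25,436.25.
Defendant was on pretrial release at the time (+15%): $25,436.25 × 1.15 = $29,251.69.
A deadly weapon other than a firearm was used (+75%): $29,251.69 × 1.75 = $51,190.46.
$51,190.46 is within the $575,000 maximum.
Rounded to the nearest dollar: $51,190.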